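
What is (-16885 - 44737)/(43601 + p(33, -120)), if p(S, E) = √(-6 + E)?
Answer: -2686780822/1901047327 + 184866*I*√14/1901047327 ≈ -1.4133 + 0.00036385*I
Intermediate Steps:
(-16885 - 44737)/(43601 + p(33, -120)) = (-16885 - 44737)/(43601 + √(-6 - 120)) = -61622/(43601 + √(-126)) = -61622/(43601 + 3*I*√14)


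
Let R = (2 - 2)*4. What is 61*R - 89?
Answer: -89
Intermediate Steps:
R = 0 (R = 0*4 = 0)
61*R - 89 = 61*0 - 89 = 0 - 89 = -89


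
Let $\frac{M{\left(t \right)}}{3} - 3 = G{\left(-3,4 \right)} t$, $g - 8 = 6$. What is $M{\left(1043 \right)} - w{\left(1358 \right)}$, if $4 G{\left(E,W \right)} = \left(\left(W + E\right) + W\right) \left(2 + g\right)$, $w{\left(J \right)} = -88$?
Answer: $62677$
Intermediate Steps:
$g = 14$ ($g = 8 + 6 = 14$)
$G{\left(E,W \right)} = 4 E + 8 W$ ($G{\left(E,W \right)} = \frac{\left(\left(W + E\right) + W\right) \left(2 + 14\right)}{4} = \frac{\left(\left(E + W\right) + W\right) 16}{4} = \frac{\left(E + 2 W\right) 16}{4} = \frac{16 E + 32 W}{4} = 4 E + 8 W$)
$M{\left(t \right)} = 9 + 60 t$ ($M{\left(t \right)} = 9 + 3 \left(4 \left(-3\right) + 8 \cdot 4\right) t = 9 + 3 \left(-12 + 32\right) t = 9 + 3 \cdot 20 t = 9 + 60 t$)
$M{\left(1043 \right)} - w{\left(1358 \right)} = \left(9 + 60 \cdot 1043\right) - -88 = \left(9 + 62580\right) + 88 = 62589 + 88 = 62677$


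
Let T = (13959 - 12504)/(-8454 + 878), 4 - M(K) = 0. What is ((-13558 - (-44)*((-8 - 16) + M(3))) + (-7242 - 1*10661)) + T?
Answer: -245016871/7576 ≈ -32341.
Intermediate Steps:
M(K) = 4 (M(K) = 4 - 1*0 = 4 + 0 = 4)
T = -1455/7576 (T = 1455/(-7576) = 1455*(-1/7576) = -1455/7576 ≈ -0.19205)
((-13558 - (-44)*((-8 - 16) + M(3))) + (-7242 - 1*10661)) + T = ((-13558 - (-44)*((-8 - 16) + 4)) + (-7242 - 1*10661)) - 1455/7576 = ((-13558 - (-44)*(-24 + 4)) + (-7242 - 10661)) - 1455/7576 = ((-13558 - (-44)*(-20)) - 17903) - 1455/7576 = ((-13558 - 1*880) - 17903) - 1455/7576 = ((-13558 - 880) - 17903) - 1455/7576 = (-14438 - 17903) - 1455/7576 = -32341 - 1455/7576 = -245016871/7576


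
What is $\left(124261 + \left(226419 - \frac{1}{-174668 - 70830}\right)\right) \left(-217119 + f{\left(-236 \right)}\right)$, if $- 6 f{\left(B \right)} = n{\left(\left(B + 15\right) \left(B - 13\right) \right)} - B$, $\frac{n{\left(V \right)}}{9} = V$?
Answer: $- \frac{51603404109290417}{490996} \approx -1.051 \cdot 10^{11}$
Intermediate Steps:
$n{\left(V \right)} = 9 V$
$f{\left(B \right)} = \frac{B}{6} - \frac{3 \left(-13 + B\right) \left(15 + B\right)}{2}$ ($f{\left(B \right)} = - \frac{9 \left(B + 15\right) \left(B - 13\right) - B}{6} = - \frac{9 \left(15 + B\right) \left(-13 + B\right) - B}{6} = - \frac{9 \left(-13 + B\right) \left(15 + B\right) - B}{6} = - \frac{- B + 9 \left(-13 + B\right) \left(15 + B\right)}{6} = \frac{B}{6} - \frac{3 \left(-13 + B\right) \left(15 + B\right)}{2}$)
$\left(124261 + \left(226419 - \frac{1}{-174668 - 70830}\right)\right) \left(-217119 + f{\left(-236 \right)}\right) = \left(124261 + \left(226419 - \frac{1}{-174668 - 70830}\right)\right) \left(-217119 - \left(- \frac{5767}{6} + 83544\right)\right) = \left(124261 + \left(226419 - \frac{1}{-245498}\right)\right) \left(-217119 + \left(\frac{585}{2} + \frac{2006}{3} - 83544\right)\right) = \left(124261 + \left(226419 - - \frac{1}{245498}\right)\right) \left(-217119 + \left(\frac{585}{2} + \frac{2006}{3} - 83544\right)\right) = \left(124261 + \left(226419 + \frac{1}{245498}\right)\right) \left(-217119 - \frac{495497}{6}\right) = \left(124261 + \frac{55585411663}{245498}\right) \left(- \frac{1798211}{6}\right) = \frac{86091238641}{245498} \left(- \frac{1798211}{6}\right) = - \frac{51603404109290417}{490996}$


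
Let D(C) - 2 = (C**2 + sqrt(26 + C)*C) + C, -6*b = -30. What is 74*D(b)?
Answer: 2368 + 370*sqrt(31) ≈ 4428.1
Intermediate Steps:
b = 5 (b = -1/6*(-30) = 5)
D(C) = 2 + C + C**2 + C*sqrt(26 + C) (D(C) = 2 + ((C**2 + sqrt(26 + C)*C) + C) = 2 + ((C**2 + C*sqrt(26 + C)) + C) = 2 + (C + C**2 + C*sqrt(26 + C)) = 2 + C + C**2 + C*sqrt(26 + C))
74*D(b) = 74*(2 + 5 + 5**2 + 5*sqrt(26 + 5)) = 74*(2 + 5 + 25 + 5*sqrt(31)) = 74*(32 + 5*sqrt(31)) = 2368 + 370*sqrt(31)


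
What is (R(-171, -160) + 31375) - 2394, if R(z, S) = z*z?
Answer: 58222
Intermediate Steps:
R(z, S) = z²
(R(-171, -160) + 31375) - 2394 = ((-171)² + 31375) - 2394 = (29241 + 31375) - 2394 = 60616 - 2394 = 58222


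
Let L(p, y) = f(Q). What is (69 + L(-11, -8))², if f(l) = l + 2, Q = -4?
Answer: 4489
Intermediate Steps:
f(l) = 2 + l
L(p, y) = -2 (L(p, y) = 2 - 4 = -2)
(69 + L(-11, -8))² = (69 - 2)² = 67² = 4489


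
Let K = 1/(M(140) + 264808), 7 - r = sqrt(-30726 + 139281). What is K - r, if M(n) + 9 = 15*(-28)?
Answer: -1850652/264379 + sqrt(108555) ≈ 322.48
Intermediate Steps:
M(n) = -429 (M(n) = -9 + 15*(-28) = -9 - 420 = -429)
r = 7 - sqrt(108555) (r = 7 - sqrt(-30726 + 139281) = 7 - sqrt(108555) ≈ -322.48)
K = 1/264379 (K = 1/(-429 + 264808) = 1/264379 ≈ 3.7825e-6)
K - r = 1/264379 - (7 - sqrt(108555)) = 1/264379 + (-7 + sqrt(108555)) = -1850652/264379 + sqrt(108555)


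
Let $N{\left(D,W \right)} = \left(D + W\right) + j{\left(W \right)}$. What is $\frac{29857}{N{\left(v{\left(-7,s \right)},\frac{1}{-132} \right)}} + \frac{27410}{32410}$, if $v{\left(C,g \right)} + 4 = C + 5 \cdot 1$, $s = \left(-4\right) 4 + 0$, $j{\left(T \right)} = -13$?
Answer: $- \frac{12766305715}{8131669} \approx -1569.9$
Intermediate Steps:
$s = -16$ ($s = -16 + 0 = -16$)
$v{\left(C,g \right)} = 1 + C$ ($v{\left(C,g \right)} = -4 + \left(C + 5 \cdot 1\right) = -4 + \left(C + 5\right) = -4 + \left(5 + C\right) = 1 + C$)
$N{\left(D,W \right)} = -13 + D + W$ ($N{\left(D,W \right)} = \left(D + W\right) - 13 = -13 + D + W$)
$\frac{29857}{N{\left(v{\left(-7,s \right)},\frac{1}{-132} \right)}} + \frac{27410}{32410} = \frac{29857}{-13 + \left(1 - 7\right) + \frac{1}{-132}} + \frac{27410}{32410} = \frac{29857}{-13 - 6 - \frac{1}{132}} + 27410 \cdot \frac{1}{32410} = \frac{29857}{- \frac{2509}{132}} + \frac{2741}{3241} = 29857 \left(- \frac{132}{2509}\right) + \frac{2741}{3241} = - \frac{3941124}{2509} + \frac{2741}{3241} = - \frac{12766305715}{8131669}$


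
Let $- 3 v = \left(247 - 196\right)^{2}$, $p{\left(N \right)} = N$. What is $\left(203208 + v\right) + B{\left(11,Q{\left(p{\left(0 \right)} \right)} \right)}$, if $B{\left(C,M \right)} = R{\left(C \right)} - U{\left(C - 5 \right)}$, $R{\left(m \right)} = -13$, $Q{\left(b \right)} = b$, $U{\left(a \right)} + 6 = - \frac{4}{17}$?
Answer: $\frac{3439682}{17} \approx 2.0233 \cdot 10^{5}$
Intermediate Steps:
$U{\left(a \right)} = - \frac{106}{17}$ ($U{\left(a \right)} = -6 - \frac{4}{17} = - \frac{106}{17}$)
$B{\left(C,M \right)} = - \frac{115}{17}$ ($B{\left(C,M \right)} = -13 - - \frac{106}{17} = -13 + \frac{106}{17} = - \frac{115}{17}$)
$v = -867$ ($v = - \frac{\left(247 - 196\right)^{2}}{3} = - \frac{51^{2}}{3} = \left(- \frac{1}{3}\right) 2601 = -867$)
$\left(203208 + v\right) + B{\left(11,Q{\left(p{\left(0 \right)} \right)} \right)} = \left(203208 - 867\right) - \frac{115}{17} = 202341 - \frac{115}{17} = \frac{3439682}{17}$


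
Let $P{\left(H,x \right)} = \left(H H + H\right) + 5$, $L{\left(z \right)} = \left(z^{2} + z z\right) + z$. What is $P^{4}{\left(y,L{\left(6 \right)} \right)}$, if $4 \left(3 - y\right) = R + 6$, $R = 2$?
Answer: $2401$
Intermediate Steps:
$L{\left(z \right)} = z + 2 z^{2}$ ($L{\left(z \right)} = \left(z^{2} + z^{2}\right) + z = 2 z^{2} + z = z + 2 z^{2}$)
$y = 1$ ($y = 3 - \frac{2 + 6}{4} = 3 - 2 = 1$)
$P{\left(H,x \right)} = 5 + H + H^{2}$ ($P{\left(H,x \right)} = \left(H^{2} + H\right) + 5 = \left(H + H^{2}\right) + 5 = 5 + H + H^{2}$)
$P^{4}{\left(y,L{\left(6 \right)} \right)} = \left(5 + 1 + 1^{2}\right)^{4} = \left(5 + 1 + 1\right)^{4} = 7^{4} = 2401$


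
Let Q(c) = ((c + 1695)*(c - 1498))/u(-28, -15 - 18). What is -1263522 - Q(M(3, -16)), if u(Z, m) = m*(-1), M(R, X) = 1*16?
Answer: -13053508/11 ≈ -1.1867e+6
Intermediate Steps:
M(R, X) = 16
u(Z, m) = -m
Q(c) = (-1498 + c)*(1695 + c)/33 (Q(c) = ((c + 1695)*(c - 1498))/((-(-15 - 18))) = ((1695 + c)*(-1498 + c))/((-1*(-33))) = ((-1498 + c)*(1695 + c))/33 = ((-1498 + c)*(1695 + c))*(1/33) = (-1498 + c)*(1695 + c)/33)
-1263522 - Q(M(3, -16)) = -1263522 - (-846370/11 + (1/33)*16² + (197/33)*16) = -1263522 - (-846370/11 + (1/33)*256 + 3152/33) = -1263522 - (-846370/11 + 256/33 + 3152/33) = -1263522 - 1*(-845234/11) = -1263522 + 845234/11 = -13053508/11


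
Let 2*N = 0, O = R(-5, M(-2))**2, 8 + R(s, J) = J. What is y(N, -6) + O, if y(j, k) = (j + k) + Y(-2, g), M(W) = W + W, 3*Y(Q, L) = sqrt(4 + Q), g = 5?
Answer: 138 + sqrt(2)/3 ≈ 138.47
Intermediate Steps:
Y(Q, L) = sqrt(4 + Q)/3
M(W) = 2*W
R(s, J) = -8 + J
O = 144 (O = (-8 + 2*(-2))**2 = (-8 - 4)**2 = (-12)**2 = 144)
N = 0 (N = (1/2)*0 = 0)
y(j, k) = j + k + sqrt(2)/3 (y(j, k) = (j + k) + sqrt(4 - 2)/3 = (j + k) + sqrt(2)/3 = j + k + sqrt(2)/3)
y(N, -6) + O = (0 - 6 + sqrt(2)/3) + 144 = (-6 + sqrt(2)/3) + 144 = 138 + sqrt(2)/3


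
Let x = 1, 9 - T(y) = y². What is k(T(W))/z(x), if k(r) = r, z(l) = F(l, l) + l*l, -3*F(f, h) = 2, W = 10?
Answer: -273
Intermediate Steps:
T(y) = 9 - y²
F(f, h) = -⅔ (F(f, h) = -⅓*2 = -⅔)
z(l) = -⅔ + l² (z(l) = -⅔ + l*l = -⅔ + l²)
k(T(W))/z(x) = (9 - 1*10²)/(-⅔ + 1²) = (9 - 1*100)/(-⅔ + 1) = (9 - 100)/(⅓) = 3*(-91) = -273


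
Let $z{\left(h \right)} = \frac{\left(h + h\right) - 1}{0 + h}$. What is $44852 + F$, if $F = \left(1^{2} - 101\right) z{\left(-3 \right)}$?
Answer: $\frac{133856}{3} \approx 44619.0$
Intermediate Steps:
$z{\left(h \right)} = \frac{-1 + 2 h}{h}$ ($z{\left(h \right)} = \frac{2 h - 1}{h} = \frac{-1 + 2 h}{h}$)
$F = - \frac{700}{3}$ ($F = \left(1^{2} - 101\right) \left(2 - \frac{1}{-3}\right) = \left(1 - 101\right) \left(2 - - \frac{1}{3}\right) = - 100 \left(2 + \frac{1}{3}\right) = \left(-100\right) \frac{7}{3} = - \frac{700}{3} \approx -233.33$)
$44852 + F = 44852 - \frac{700}{3} = \frac{133856}{3}$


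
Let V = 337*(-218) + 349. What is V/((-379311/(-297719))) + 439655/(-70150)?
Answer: -305442884521231/5321733330 ≈ -57395.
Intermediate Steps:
V = -73117 (V = -73466 + 349 = -73117)
V/((-379311/(-297719))) + 439655/(-70150) = -73117/((-379311/(-297719))) + 439655/(-70150) = -73117/((-379311*(-1/297719))) + 439655*(-1/70150) = -73117/379311/297719 - 87931/14030 = -73117*297719/379311 - 87931/14030 = -21768320123/379311 - 87931/14030 = -305442884521231/5321733330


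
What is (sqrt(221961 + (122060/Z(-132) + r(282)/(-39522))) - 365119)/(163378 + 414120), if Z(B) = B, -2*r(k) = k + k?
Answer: -365119/577498 + 17*sqrt(36138405444603)/125531317758 ≈ -0.63143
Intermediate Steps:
r(k) = -k (r(k) = -(k + k)/2 = -k)
(sqrt(221961 + (122060/Z(-132) + r(282)/(-39522))) - 365119)/(163378 + 414120) = (sqrt(221961 + (122060/(-132) - 1*282/(-39522))) - 365119)/(163378 + 414120) = (sqrt(221961 + (122060*(-1/132) - 282*(-1/39522))) - 365119)/577498 = (sqrt(221961 + (-30515/33 + 47/6587)) - 365119)*(1/577498) = (sqrt(221961 - 201000754/217371) - 365119)*(1/577498) = (sqrt(48046883777/217371) - 365119)*(1/577498) = (17*sqrt(36138405444603)/217371 - 365119)*(1/577498) = (-365119 + 17*sqrt(36138405444603)/217371)*(1/577498) = -365119/577498 + 17*sqrt(36138405444603)/125531317758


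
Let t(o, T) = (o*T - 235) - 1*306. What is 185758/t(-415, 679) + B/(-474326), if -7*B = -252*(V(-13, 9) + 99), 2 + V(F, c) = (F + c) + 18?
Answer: -22309505951/33478640569 ≈ -0.66638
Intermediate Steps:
V(F, c) = 16 + F + c (V(F, c) = -2 + ((F + c) + 18) = -2 + (18 + F + c) = 16 + F + c)
t(o, T) = -541 + T*o (t(o, T) = (T*o - 235) - 306 = (-235 + T*o) - 306 = -541 + T*o)
B = 3996 (B = -(-36)*((16 - 13 + 9) + 99) = -(-36)*(12 + 99) = -(-36)*111 = -⅐*(-27972) = 3996)
185758/t(-415, 679) + B/(-474326) = 185758/(-541 + 679*(-415)) + 3996/(-474326) = 185758/(-541 - 281785) + 3996*(-1/474326) = 185758/(-282326) - 1998/237163 = 185758*(-1/282326) - 1998/237163 = -92879/141163 - 1998/237163 = -22309505951/33478640569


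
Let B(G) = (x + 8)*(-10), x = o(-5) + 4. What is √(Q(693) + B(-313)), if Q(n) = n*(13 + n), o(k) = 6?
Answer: 9*√6038 ≈ 699.34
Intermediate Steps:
x = 10 (x = 6 + 4 = 10)
B(G) = -180 (B(G) = (10 + 8)*(-10) = 18*(-10) = -180)
√(Q(693) + B(-313)) = √(693*(13 + 693) - 180) = √(693*706 - 180) = √(489258 - 180) = √489078 = 9*√6038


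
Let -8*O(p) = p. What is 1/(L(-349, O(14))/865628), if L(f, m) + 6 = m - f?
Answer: 3462512/1365 ≈ 2536.6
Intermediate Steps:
O(p) = -p/8
L(f, m) = -6 + m - f (L(f, m) = -6 + (m - f) = -6 + m - f)
1/(L(-349, O(14))/865628) = 1/((-6 - ⅛*14 - 1*(-349))/865628) = 1/((-6 - 7/4 + 349)*(1/865628)) = 1/((1365/4)*(1/865628)) = 1/(1365/3462512) = 3462512/1365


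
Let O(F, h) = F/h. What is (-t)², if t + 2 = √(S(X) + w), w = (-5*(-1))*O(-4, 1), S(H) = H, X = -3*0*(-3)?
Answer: 4*(1 - I*√5)² ≈ -16.0 - 17.889*I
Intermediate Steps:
X = 0 (X = 0*(-3) = 0)
w = -20 (w = (-5*(-1))*(-4/1) = 5*(-4*1) = 5*(-4) = -20)
t = -2 + 2*I*√5 (t = -2 + √(0 - 20) = -2 + √(-20) = -2 + 2*I*√5 ≈ -2.0 + 4.4721*I)
(-t)² = (-(-2 + 2*I*√5))² = (2 - 2*I*√5)²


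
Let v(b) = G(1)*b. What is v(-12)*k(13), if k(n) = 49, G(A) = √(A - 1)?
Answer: 0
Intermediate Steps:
G(A) = √(-1 + A)
v(b) = 0 (v(b) = √(-1 + 1)*b = √0*b = 0*b = 0)
v(-12)*k(13) = 0*49 = 0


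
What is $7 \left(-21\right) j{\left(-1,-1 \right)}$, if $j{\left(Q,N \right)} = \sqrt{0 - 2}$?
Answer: $- 147 i \sqrt{2} \approx - 207.89 i$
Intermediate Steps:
$j{\left(Q,N \right)} = i \sqrt{2}$ ($j{\left(Q,N \right)} = \sqrt{-2} = i \sqrt{2}$)
$7 \left(-21\right) j{\left(-1,-1 \right)} = 7 \left(-21\right) i \sqrt{2} = - 147 i \sqrt{2}$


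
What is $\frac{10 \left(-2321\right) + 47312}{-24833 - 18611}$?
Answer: $- \frac{12051}{21722} \approx -0.55478$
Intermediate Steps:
$\frac{10 \left(-2321\right) + 47312}{-24833 - 18611} = \frac{-23210 + 47312}{-43444} = 24102 \left(- \frac{1}{43444}\right) = - \frac{12051}{21722}$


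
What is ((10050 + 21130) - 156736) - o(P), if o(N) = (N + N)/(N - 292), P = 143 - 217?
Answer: -22976822/183 ≈ -1.2556e+5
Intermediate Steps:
P = -74
o(N) = 2*N/(-292 + N) (o(N) = (2*N)/(-292 + N) = 2*N/(-292 + N))
((10050 + 21130) - 156736) - o(P) = ((10050 + 21130) - 156736) - 2*(-74)/(-292 - 74) = (31180 - 156736) - 2*(-74)/(-366) = -125556 - 2*(-74)*(-1)/366 = -125556 - 1*74/183 = -125556 - 74/183 = -22976822/183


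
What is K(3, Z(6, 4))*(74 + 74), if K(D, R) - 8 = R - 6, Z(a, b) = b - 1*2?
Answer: 592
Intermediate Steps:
Z(a, b) = -2 + b (Z(a, b) = b - 2 = -2 + b)
K(D, R) = 2 + R (K(D, R) = 8 + (R - 6) = 8 + (-6 + R) = 2 + R)
K(3, Z(6, 4))*(74 + 74) = (2 + (-2 + 4))*(74 + 74) = (2 + 2)*148 = 4*148 = 592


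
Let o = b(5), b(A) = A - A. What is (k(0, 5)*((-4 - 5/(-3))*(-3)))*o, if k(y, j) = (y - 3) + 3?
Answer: 0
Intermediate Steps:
k(y, j) = y (k(y, j) = (-3 + y) + 3 = y)
b(A) = 0
o = 0
(k(0, 5)*((-4 - 5/(-3))*(-3)))*o = (0*((-4 - 5/(-3))*(-3)))*0 = (0*((-4 - 5*(-⅓))*(-3)))*0 = (0*((-4 + 5/3)*(-3)))*0 = (0*(-7/3*(-3)))*0 = (0*7)*0 = 0*0 = 0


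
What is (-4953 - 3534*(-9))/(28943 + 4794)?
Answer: 26853/33737 ≈ 0.79595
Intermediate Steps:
(-4953 - 3534*(-9))/(28943 + 4794) = (-4953 + 31806)/33737 = 26853*(1/33737) = 26853/33737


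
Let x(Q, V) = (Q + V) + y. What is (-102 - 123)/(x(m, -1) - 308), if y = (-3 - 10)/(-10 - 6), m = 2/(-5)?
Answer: 2000/2743 ≈ 0.72913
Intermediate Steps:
m = -2/5 (m = 2*(-1/5) = -2/5 ≈ -0.40000)
y = 13/16 (y = -13/(-16) = -13*(-1/16) = 13/16 ≈ 0.81250)
x(Q, V) = 13/16 + Q + V (x(Q, V) = (Q + V) + 13/16 = 13/16 + Q + V)
(-102 - 123)/(x(m, -1) - 308) = (-102 - 123)/((13/16 - 2/5 - 1) - 308) = -225/(-47/80 - 308) = -225/(-24687/80) = -225*(-80/24687) = 2000/2743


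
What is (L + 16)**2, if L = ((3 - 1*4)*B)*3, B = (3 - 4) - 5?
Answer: 1156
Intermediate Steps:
B = -6 (B = -1 - 5 = -6)
L = 18 (L = ((3 - 1*4)*(-6))*3 = ((3 - 4)*(-6))*3 = -1*(-6)*3 = 6*3 = 18)
(L + 16)**2 = (18 + 16)**2 = 34**2 = 1156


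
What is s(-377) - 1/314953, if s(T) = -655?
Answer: -206294216/314953 ≈ -655.00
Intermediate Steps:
s(-377) - 1/314953 = -655 - 1/314953 = -206294216/314953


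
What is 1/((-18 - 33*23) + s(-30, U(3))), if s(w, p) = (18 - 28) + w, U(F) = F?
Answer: -1/817 ≈ -0.0012240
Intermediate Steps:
s(w, p) = -10 + w
1/((-18 - 33*23) + s(-30, U(3))) = 1/((-18 - 33*23) + (-10 - 30)) = 1/((-18 - 759) - 40) = 1/(-777 - 40) = 1/(-817) = -1/817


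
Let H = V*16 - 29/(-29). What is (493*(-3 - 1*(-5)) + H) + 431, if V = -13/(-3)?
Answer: 4462/3 ≈ 1487.3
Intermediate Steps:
V = 13/3 (V = -13*(-⅓) = 13/3 ≈ 4.3333)
H = 211/3 (H = (13/3)*16 - 29/(-29) = 208/3 - 29*(-1/29) = 208/3 + 1 = 211/3 ≈ 70.333)
(493*(-3 - 1*(-5)) + H) + 431 = (493*(-3 - 1*(-5)) + 211/3) + 431 = (493*(-3 + 5) + 211/3) + 431 = (493*2 + 211/3) + 431 = (986 + 211/3) + 431 = 3169/3 + 431 = 4462/3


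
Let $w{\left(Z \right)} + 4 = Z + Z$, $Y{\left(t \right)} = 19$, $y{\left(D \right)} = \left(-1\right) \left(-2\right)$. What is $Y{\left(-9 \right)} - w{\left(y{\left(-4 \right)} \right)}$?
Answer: $19$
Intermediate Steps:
$y{\left(D \right)} = 2$
$w{\left(Z \right)} = -4 + 2 Z$ ($w{\left(Z \right)} = -4 + \left(Z + Z\right) = -4 + 2 Z$)
$Y{\left(-9 \right)} - w{\left(y{\left(-4 \right)} \right)} = 19 - \left(-4 + 2 \cdot 2\right) = 19 - \left(-4 + 4\right) = 19 - 0 = 19 + 0 = 19$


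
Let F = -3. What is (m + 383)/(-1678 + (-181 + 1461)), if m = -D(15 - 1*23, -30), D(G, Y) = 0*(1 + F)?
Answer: -383/398 ≈ -0.96231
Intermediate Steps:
D(G, Y) = 0 (D(G, Y) = 0*(1 - 3) = 0*(-2) = 0)
m = 0 (m = -1*0 = 0)
(m + 383)/(-1678 + (-181 + 1461)) = (0 + 383)/(-1678 + (-181 + 1461)) = 383/(-1678 + 1280) = 383/(-398) = 383*(-1/398) = -383/398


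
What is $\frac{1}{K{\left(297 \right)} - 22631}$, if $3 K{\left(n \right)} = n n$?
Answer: $\frac{1}{6772} \approx 0.00014767$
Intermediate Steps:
$K{\left(n \right)} = \frac{n^{2}}{3}$ ($K{\left(n \right)} = \frac{n n}{3} = \frac{n^{2}}{3}$)
$\frac{1}{K{\left(297 \right)} - 22631} = \frac{1}{\frac{297^{2}}{3} - 22631} = \frac{1}{\frac{1}{3} \cdot 88209 - 22631} = \frac{1}{29403 - 22631} = \frac{1}{6772}$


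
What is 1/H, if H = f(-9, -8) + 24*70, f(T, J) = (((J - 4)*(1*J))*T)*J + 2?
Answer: 1/8594 ≈ 0.00011636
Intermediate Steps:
f(T, J) = 2 + T*J²*(-4 + J) (f(T, J) = (((-4 + J)*J)*T)*J + 2 = ((J*(-4 + J))*T)*J + 2 = (J*T*(-4 + J))*J + 2 = T*J²*(-4 + J) + 2 = 2 + T*J²*(-4 + J))
H = 8594 (H = (2 - 9*(-8)³ - 4*(-9)*(-8)²) + 24*70 = (2 - 9*(-512) - 4*(-9)*64) + 1680 = (2 + 4608 + 2304) + 1680 = 6914 + 1680 = 8594)
1/H = 1/8594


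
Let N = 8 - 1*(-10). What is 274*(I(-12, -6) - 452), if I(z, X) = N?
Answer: -118916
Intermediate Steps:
N = 18 (N = 8 + 10 = 18)
I(z, X) = 18
274*(I(-12, -6) - 452) = 274*(18 - 452) = 274*(-434) = -118916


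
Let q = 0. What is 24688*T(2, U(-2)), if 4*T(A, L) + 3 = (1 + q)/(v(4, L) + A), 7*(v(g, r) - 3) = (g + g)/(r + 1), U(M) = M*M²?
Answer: -4085864/237 ≈ -17240.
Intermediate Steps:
U(M) = M³
v(g, r) = 3 + 2*g/(7*(1 + r)) (v(g, r) = 3 + ((g + g)/(r + 1))/7 = 3 + ((2*g)/(1 + r))/7 = 3 + (2*g/(1 + r))/7 = 3 + 2*g/(7*(1 + r)))
T(A, L) = -¾ + 1/(4*(A + (29 + 21*L)/(7*(1 + L)))) (T(A, L) = -¾ + ((1 + 0)/((21 + 2*4 + 21*L)/(7*(1 + L)) + A))/4 = -¾ + (1/((21 + 8 + 21*L)/(7*(1 + L)) + A))/4 = -¾ + (1/((29 + 21*L)/(7*(1 + L)) + A))/4 = -¾ + (1/(A + (29 + 21*L)/(7*(1 + L))))/4 = -¾ + 1/(4*(A + (29 + 21*L)/(7*(1 + L)))))
24688*T(2, U(-2)) = 24688*((-87 - 63*(-2)³ - 7*(1 + (-2)³)*(-1 + 3*2))/(4*(29 + 21*(-2)³ + 7*2*(1 + (-2)³)))) = 24688*((-87 - 63*(-8) - 7*(1 - 8)*(-1 + 6))/(4*(29 + 21*(-8) + 7*2*(1 - 8)))) = 24688*((-87 + 504 - 7*(-7)*5)/(4*(29 - 168 + 7*2*(-7)))) = 24688*((-87 + 504 + 245)/(4*(29 - 168 - 98))) = 24688*((¼)*662/(-237)) = 24688*((¼)*(-1/237)*662) = 24688*(-331/474) = -4085864/237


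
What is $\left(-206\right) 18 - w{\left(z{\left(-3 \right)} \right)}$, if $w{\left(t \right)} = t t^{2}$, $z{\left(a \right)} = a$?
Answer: $-3681$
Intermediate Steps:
$w{\left(t \right)} = t^{3}$
$\left(-206\right) 18 - w{\left(z{\left(-3 \right)} \right)} = \left(-206\right) 18 - \left(-3\right)^{3} = -3708 - -27 = -3708 + 27 = -3681$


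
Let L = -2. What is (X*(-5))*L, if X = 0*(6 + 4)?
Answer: 0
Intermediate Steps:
X = 0 (X = 0*10 = 0)
(X*(-5))*L = (0*(-5))*(-2) = 0*(-2) = 0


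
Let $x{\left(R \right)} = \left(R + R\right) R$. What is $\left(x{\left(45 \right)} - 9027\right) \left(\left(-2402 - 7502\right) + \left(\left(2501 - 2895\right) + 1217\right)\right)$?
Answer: $45196137$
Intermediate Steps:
$x{\left(R \right)} = 2 R^{2}$ ($x{\left(R \right)} = 2 R R = 2 R^{2}$)
$\left(x{\left(45 \right)} - 9027\right) \left(\left(-2402 - 7502\right) + \left(\left(2501 - 2895\right) + 1217\right)\right) = \left(2 \cdot 45^{2} - 9027\right) \left(\left(-2402 - 7502\right) + \left(\left(2501 - 2895\right) + 1217\right)\right) = \left(2 \cdot 2025 - 9027\right) \left(-9904 + \left(-394 + 1217\right)\right) = \left(4050 - 9027\right) \left(-9904 + 823\right) = \left(-4977\right) \left(-9081\right) = 45196137$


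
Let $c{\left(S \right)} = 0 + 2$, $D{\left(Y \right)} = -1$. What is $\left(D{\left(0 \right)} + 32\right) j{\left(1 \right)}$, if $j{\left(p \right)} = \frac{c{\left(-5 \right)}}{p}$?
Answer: $62$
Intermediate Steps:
$c{\left(S \right)} = 2$
$j{\left(p \right)} = \frac{2}{p}$
$\left(D{\left(0 \right)} + 32\right) j{\left(1 \right)} = \left(-1 + 32\right) \frac{2}{1} = 31 \cdot 2 \cdot 1 = 31 \cdot 2 = 62$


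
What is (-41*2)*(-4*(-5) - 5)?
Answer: -1230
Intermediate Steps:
(-41*2)*(-4*(-5) - 5) = -82*(20 - 5) = -82*15 = -1230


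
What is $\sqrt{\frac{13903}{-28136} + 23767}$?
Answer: $\frac{\sqrt{4703596472906}}{14068} \approx 154.16$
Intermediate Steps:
$\sqrt{\frac{13903}{-28136} + 23767} = \sqrt{13903 \left(- \frac{1}{28136}\right) + 23767} = \sqrt{- \frac{13903}{28136} + 23767} = \sqrt{\frac{668694409}{28136}} = \frac{\sqrt{4703596472906}}{14068}$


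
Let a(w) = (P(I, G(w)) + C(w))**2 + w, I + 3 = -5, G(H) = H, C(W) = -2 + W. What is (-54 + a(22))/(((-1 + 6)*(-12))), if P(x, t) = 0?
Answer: -92/15 ≈ -6.1333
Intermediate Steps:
I = -8 (I = -3 - 5 = -8)
a(w) = w + (-2 + w)**2 (a(w) = (0 + (-2 + w))**2 + w = (-2 + w)**2 + w = w + (-2 + w)**2)
(-54 + a(22))/(((-1 + 6)*(-12))) = (-54 + (22 + (-2 + 22)**2))/(((-1 + 6)*(-12))) = (-54 + (22 + 20**2))/((5*(-12))) = (-54 + (22 + 400))/(-60) = (-54 + 422)*(-1/60) = 368*(-1/60) = -92/15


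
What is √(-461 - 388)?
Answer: I*√849 ≈ 29.138*I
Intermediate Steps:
√(-461 - 388) = √(-849) = I*√849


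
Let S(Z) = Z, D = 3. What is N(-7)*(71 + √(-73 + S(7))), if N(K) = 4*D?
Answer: 852 + 12*I*√66 ≈ 852.0 + 97.488*I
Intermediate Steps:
N(K) = 12 (N(K) = 4*3 = 12)
N(-7)*(71 + √(-73 + S(7))) = 12*(71 + √(-73 + 7)) = 12*(71 + √(-66)) = 12*(71 + I*√66) = 852 + 12*I*√66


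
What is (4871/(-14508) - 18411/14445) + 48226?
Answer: 374307103451/7761780 ≈ 48224.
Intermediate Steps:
(4871/(-14508) - 18411/14445) + 48226 = (4871*(-1/14508) - 18411*1/14445) + 48226 = (-4871/14508 - 6137/4815) + 48226 = -12498829/7761780 + 48226 = 374307103451/7761780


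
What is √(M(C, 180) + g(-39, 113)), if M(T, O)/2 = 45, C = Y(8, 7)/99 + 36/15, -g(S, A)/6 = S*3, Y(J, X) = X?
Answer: 6*√22 ≈ 28.142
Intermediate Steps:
g(S, A) = -18*S (g(S, A) = -6*S*3 = -18*S)
C = 1223/495 (C = 7/99 + 36/15 = 7*(1/99) + 36*(1/15) = 7/99 + 12/5 = 1223/495 ≈ 2.4707)
M(T, O) = 90 (M(T, O) = 2*45 = 90)
√(M(C, 180) + g(-39, 113)) = √(90 - 18*(-39)) = √(90 + 702) = √792 = 6*√22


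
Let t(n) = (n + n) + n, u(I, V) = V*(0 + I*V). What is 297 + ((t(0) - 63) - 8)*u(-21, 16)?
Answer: 381993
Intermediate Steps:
u(I, V) = I*V² (u(I, V) = V*(I*V) = I*V²)
t(n) = 3*n (t(n) = 2*n + n = 3*n)
297 + ((t(0) - 63) - 8)*u(-21, 16) = 297 + ((3*0 - 63) - 8)*(-21*16²) = 297 + ((0 - 63) - 8)*(-21*256) = 297 + (-63 - 8)*(-5376) = 297 - 71*(-5376) = 297 + 381696 = 381993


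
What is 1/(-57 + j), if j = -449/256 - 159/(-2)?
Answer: 256/5311 ≈ 0.048202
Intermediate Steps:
j = 19903/256 (j = -449*1/256 - 159*(-½) = -449/256 + 159/2 = 19903/256 ≈ 77.746)
1/(-57 + j) = 1/(-57 + 19903/256) = 1/(5311/256) = 256/5311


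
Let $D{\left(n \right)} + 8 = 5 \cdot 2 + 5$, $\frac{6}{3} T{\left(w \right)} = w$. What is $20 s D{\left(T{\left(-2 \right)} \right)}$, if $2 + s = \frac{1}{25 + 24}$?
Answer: $- \frac{1940}{7} \approx -277.14$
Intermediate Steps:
$s = - \frac{97}{49}$ ($s = -2 + \frac{1}{25 + 24} = -2 + \frac{1}{49} = - \frac{97}{49} \approx -1.9796$)
$T{\left(w \right)} = \frac{w}{2}$
$D{\left(n \right)} = 7$ ($D{\left(n \right)} = -8 + \left(5 \cdot 2 + 5\right) = -8 + \left(10 + 5\right) = -8 + 15 = 7$)
$20 s D{\left(T{\left(-2 \right)} \right)} = 20 \left(- \frac{97}{49}\right) 7 = \left(- \frac{1940}{49}\right) 7 = - \frac{1940}{7}$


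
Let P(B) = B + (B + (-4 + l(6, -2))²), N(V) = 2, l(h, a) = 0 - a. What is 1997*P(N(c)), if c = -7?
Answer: 15976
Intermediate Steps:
l(h, a) = -a
P(B) = 4 + 2*B (P(B) = B + (B + (-4 - 1*(-2))²) = B + (B + (-4 + 2)²) = B + (B + (-2)²) = B + (B + 4) = B + (4 + B) = 4 + 2*B)
1997*P(N(c)) = 1997*(4 + 2*2) = 1997*(4 + 4) = 1997*8 = 15976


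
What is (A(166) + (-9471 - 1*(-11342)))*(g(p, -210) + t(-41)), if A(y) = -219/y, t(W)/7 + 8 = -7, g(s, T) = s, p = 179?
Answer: 11483579/83 ≈ 1.3836e+5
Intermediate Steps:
t(W) = -105 (t(W) = -56 + 7*(-7) = -56 - 49 = -105)
(A(166) + (-9471 - 1*(-11342)))*(g(p, -210) + t(-41)) = (-219/166 + (-9471 - 1*(-11342)))*(179 - 105) = (-219*1/166 + (-9471 + 11342))*74 = (-219/166 + 1871)*74 = (310367/166)*74 = 11483579/83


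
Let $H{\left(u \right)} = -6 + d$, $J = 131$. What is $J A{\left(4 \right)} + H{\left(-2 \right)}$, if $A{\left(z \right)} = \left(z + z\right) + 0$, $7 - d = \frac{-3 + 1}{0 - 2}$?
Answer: $1048$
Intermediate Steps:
$d = 6$ ($d = 7 - \frac{-3 + 1}{0 - 2} = 7 - - \frac{2}{-2} = 7 - \left(-2\right) \left(- \frac{1}{2}\right) = 7 - 1 = 6$)
$H{\left(u \right)} = 0$ ($H{\left(u \right)} = -6 + 6 = 0$)
$A{\left(z \right)} = 2 z$ ($A{\left(z \right)} = 2 z + 0 = 2 z$)
$J A{\left(4 \right)} + H{\left(-2 \right)} = 131 \cdot 2 \cdot 4 + 0 = 131 \cdot 8 + 0 = 1048 + 0 = 1048$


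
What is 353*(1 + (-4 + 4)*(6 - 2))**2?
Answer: 353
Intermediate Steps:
353*(1 + (-4 + 4)*(6 - 2))**2 = 353*(1 + 0*4)**2 = 353*(1 + 0)**2 = 353*1**2 = 353*1 = 353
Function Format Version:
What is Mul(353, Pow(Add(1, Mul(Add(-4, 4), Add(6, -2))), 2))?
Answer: 353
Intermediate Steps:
Mul(353, Pow(Add(1, Mul(Add(-4, 4), Add(6, -2))), 2)) = Mul(353, Pow(Add(1, Mul(0, 4)), 2)) = Mul(353, Pow(Add(1, 0), 2)) = Mul(353, Pow(1, 2)) = Mul(353, 1) = 353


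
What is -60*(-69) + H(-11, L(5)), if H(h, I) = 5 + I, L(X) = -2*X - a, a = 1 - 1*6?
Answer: 4140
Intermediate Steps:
a = -5 (a = 1 - 6 = -5)
L(X) = 5 - 2*X (L(X) = -2*X - 1*(-5) = -2*X + 5 = 5 - 2*X)
-60*(-69) + H(-11, L(5)) = -60*(-69) + (5 + (5 - 2*5)) = 4140 + (5 + (5 - 10)) = 4140 + (5 - 5) = 4140 + 0 = 4140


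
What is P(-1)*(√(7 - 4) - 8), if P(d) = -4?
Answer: 32 - 4*√3 ≈ 25.072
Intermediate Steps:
P(-1)*(√(7 - 4) - 8) = -4*(√(7 - 4) - 8) = -4*(√3 - 8) = -4*(-8 + √3) = 32 - 4*√3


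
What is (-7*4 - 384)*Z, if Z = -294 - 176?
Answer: 193640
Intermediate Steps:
Z = -470
(-7*4 - 384)*Z = (-7*4 - 384)*(-470) = (-28 - 384)*(-470) = -412*(-470) = 193640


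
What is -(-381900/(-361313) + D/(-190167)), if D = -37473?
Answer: -28721419783/22903269757 ≈ -1.2540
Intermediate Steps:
-(-381900/(-361313) + D/(-190167)) = -(-381900/(-361313) - 37473/(-190167)) = -(-381900*(-1/361313) - 37473*(-1/190167)) = -(381900/361313 + 12491/63389) = -1*28721419783/22903269757 = -28721419783/22903269757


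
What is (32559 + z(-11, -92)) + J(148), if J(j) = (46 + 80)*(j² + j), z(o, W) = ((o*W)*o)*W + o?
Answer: 3835244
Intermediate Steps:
z(o, W) = o + W²*o² (z(o, W) = ((W*o)*o)*W + o = (W*o²)*W + o = W²*o² + o = o + W²*o²)
J(j) = 126*j + 126*j² (J(j) = 126*(j + j²) = 126*j + 126*j²)
(32559 + z(-11, -92)) + J(148) = (32559 - 11*(1 - 11*(-92)²)) + 126*148*(1 + 148) = (32559 - 11*(1 - 11*8464)) + 126*148*149 = (32559 - 11*(1 - 93104)) + 2778552 = (32559 - 11*(-93103)) + 2778552 = (32559 + 1024133) + 2778552 = 1056692 + 2778552 = 3835244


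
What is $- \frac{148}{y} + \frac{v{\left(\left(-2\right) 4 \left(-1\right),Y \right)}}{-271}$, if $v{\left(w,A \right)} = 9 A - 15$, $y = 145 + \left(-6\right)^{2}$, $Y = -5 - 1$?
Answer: $- \frac{27619}{49051} \approx -0.56307$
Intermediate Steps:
$Y = -6$
$y = 181$ ($y = 145 + 36 = 181$)
$v{\left(w,A \right)} = -15 + 9 A$
$- \frac{148}{y} + \frac{v{\left(\left(-2\right) 4 \left(-1\right),Y \right)}}{-271} = - \frac{148}{181} + \frac{-15 + 9 \left(-6\right)}{-271} = \left(-148\right) \frac{1}{181} + \left(-15 - 54\right) \left(- \frac{1}{271}\right) = - \frac{148}{181} - - \frac{69}{271} = - \frac{148}{181} + \frac{69}{271} = - \frac{27619}{49051}$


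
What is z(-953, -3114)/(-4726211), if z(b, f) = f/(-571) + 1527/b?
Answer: -2095725/2571829156393 ≈ -8.1488e-7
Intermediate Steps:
z(b, f) = 1527/b - f/571 (z(b, f) = f*(-1/571) + 1527/b = -f/571 + 1527/b = 1527/b - f/571)
z(-953, -3114)/(-4726211) = (1527/(-953) - 1/571*(-3114))/(-4726211) = (1527*(-1/953) + 3114/571)*(-1/4726211) = (-1527/953 + 3114/571)*(-1/4726211) = (2095725/544163)*(-1/4726211) = -2095725/2571829156393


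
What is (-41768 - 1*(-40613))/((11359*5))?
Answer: -231/11359 ≈ -0.020336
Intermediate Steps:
(-41768 - 1*(-40613))/((11359*5)) = (-41768 + 40613)/56795 = -1155*1/56795 = -231/11359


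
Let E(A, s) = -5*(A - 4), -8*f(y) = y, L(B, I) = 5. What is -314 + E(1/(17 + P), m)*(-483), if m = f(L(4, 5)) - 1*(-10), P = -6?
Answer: -107299/11 ≈ -9754.5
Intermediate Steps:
f(y) = -y/8
m = 75/8 (m = -1/8*5 - 1*(-10) = -5/8 + 10 = 75/8 ≈ 9.3750)
E(A, s) = 20 - 5*A (E(A, s) = -5*(-4 + A) = 20 - 5*A)
-314 + E(1/(17 + P), m)*(-483) = -314 + (20 - 5/(17 - 6))*(-483) = -314 + (20 - 5/11)*(-483) = -314 + (215/11)*(-483) = -314 - 103845/11 = -107299/11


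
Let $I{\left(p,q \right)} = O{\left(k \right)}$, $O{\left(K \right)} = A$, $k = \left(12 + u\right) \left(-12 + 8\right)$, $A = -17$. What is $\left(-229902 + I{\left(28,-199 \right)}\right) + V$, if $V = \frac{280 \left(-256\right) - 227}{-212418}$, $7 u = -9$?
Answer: $- \frac{16279620745}{70806} \approx -2.2992 \cdot 10^{5}$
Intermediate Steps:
$u = - \frac{9}{7}$ ($u = \frac{1}{7} \left(-9\right) = - \frac{9}{7} \approx -1.2857$)
$V = \frac{23969}{70806}$ ($V = \left(-71680 - 227\right) \left(- \frac{1}{212418}\right) = \left(-71907\right) \left(- \frac{1}{212418}\right) = \frac{23969}{70806} \approx 0.33852$)
$k = - \frac{300}{7}$ ($k = \left(12 - \frac{9}{7}\right) \left(-12 + 8\right) = \frac{75}{7} \left(-4\right) = - \frac{300}{7} \approx -42.857$)
$O{\left(K \right)} = -17$
$I{\left(p,q \right)} = -17$
$\left(-229902 + I{\left(28,-199 \right)}\right) + V = \left(-229902 - 17\right) + \frac{23969}{70806} = -229919 + \frac{23969}{70806} = - \frac{16279620745}{70806}$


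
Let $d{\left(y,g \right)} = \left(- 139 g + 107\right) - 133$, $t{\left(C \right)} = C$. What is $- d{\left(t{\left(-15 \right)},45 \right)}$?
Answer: $6281$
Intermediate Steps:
$d{\left(y,g \right)} = -26 - 139 g$ ($d{\left(y,g \right)} = \left(107 - 139 g\right) - 133 = -26 - 139 g$)
$- d{\left(t{\left(-15 \right)},45 \right)} = - (-26 - 6255) = \left(-1\right) \left(-6281\right) = 6281$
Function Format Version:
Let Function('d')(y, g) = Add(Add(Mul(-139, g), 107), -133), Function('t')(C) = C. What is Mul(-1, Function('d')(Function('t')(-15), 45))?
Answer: 6281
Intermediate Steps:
Function('d')(y, g) = Add(-26, Mul(-139, g)) (Function('d')(y, g) = Add(Add(107, Mul(-139, g)), -133) = Add(-26, Mul(-139, g)))
Mul(-1, Function('d')(Function('t')(-15), 45)) = Mul(-1, Add(-26, Mul(-139, 45))) = Mul(-1, Add(-26, -6255)) = Mul(-1, -6281) = 6281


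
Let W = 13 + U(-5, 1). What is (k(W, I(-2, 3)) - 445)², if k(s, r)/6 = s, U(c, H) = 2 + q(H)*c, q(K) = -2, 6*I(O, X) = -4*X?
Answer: 87025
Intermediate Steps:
I(O, X) = -2*X/3 (I(O, X) = (-4*X)/6 = -2*X/3)
U(c, H) = 2 - 2*c
W = 25 (W = 13 + (2 - 2*(-5)) = 13 + (2 + 10) = 13 + 12 = 25)
k(s, r) = 6*s
(k(W, I(-2, 3)) - 445)² = (6*25 - 445)² = (150 - 445)² = (-295)² = 87025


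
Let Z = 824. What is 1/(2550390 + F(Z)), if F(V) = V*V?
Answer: 1/3229366 ≈ 3.0966e-7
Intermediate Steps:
F(V) = V²
1/(2550390 + F(Z)) = 1/(2550390 + 824²) = 1/(2550390 + 678976) = 1/3229366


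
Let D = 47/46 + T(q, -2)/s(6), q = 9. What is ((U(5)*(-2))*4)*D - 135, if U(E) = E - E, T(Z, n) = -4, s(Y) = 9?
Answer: -135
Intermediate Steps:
U(E) = 0
D = 239/414 (D = 47/46 - 4/9 = 239/414 ≈ 0.57729)
((U(5)*(-2))*4)*D - 135 = ((0*(-2))*4)*(239/414) - 135 = (0*4)*(239/414) - 135 = 0*(239/414) - 135 = 0 - 135 = -135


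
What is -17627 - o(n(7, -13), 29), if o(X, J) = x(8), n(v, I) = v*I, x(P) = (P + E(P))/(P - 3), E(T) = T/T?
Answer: -88144/5 ≈ -17629.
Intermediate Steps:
E(T) = 1
x(P) = (1 + P)/(-3 + P) (x(P) = (P + 1)/(P - 3) = (1 + P)/(-3 + P))
n(v, I) = I*v
o(X, J) = 9/5 (o(X, J) = (1 + 8)/(-3 + 8) = 9/5)
-17627 - o(n(7, -13), 29) = -17627 - 1*9/5 = -17627 - 9/5 = -88144/5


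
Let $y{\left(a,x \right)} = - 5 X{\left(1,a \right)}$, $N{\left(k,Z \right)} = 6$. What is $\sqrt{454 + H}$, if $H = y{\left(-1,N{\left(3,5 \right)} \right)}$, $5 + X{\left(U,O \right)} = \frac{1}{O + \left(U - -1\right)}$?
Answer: $\sqrt{474} \approx 21.772$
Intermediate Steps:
$X{\left(U,O \right)} = -5 + \frac{1}{1 + O + U}$ ($X{\left(U,O \right)} = -5 + \frac{1}{O + \left(U - -1\right)} = -5 + \frac{1}{O + \left(U + 1\right)} = -5 + \frac{1}{O + \left(1 + U\right)} = -5 + \frac{1}{1 + O + U}$)
$y{\left(a,x \right)} = - \frac{5 \left(-9 - 5 a\right)}{2 + a}$ ($y{\left(a,x \right)} = - 5 \frac{-4 - 5 a - 5}{1 + a + 1} = - 5 \frac{-4 - 5 a - 5}{2 + a} = - 5 \frac{-9 - 5 a}{2 + a} = - \frac{5 \left(-9 - 5 a\right)}{2 + a}$)
$H = 20$ ($H = \frac{5 \left(9 + 5 \left(-1\right)\right)}{2 - 1} = \frac{5 \left(9 - 5\right)}{1} = 5 \cdot 1 \cdot 4 = 20$)
$\sqrt{454 + H} = \sqrt{454 + 20} = \sqrt{474}$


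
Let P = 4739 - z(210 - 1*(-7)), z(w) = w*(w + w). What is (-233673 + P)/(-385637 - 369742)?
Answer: 107704/251793 ≈ 0.42775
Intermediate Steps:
z(w) = 2*w² (z(w) = w*(2*w) = 2*w²)
P = -89439 (P = 4739 - 2*(210 - 1*(-7))² = 4739 - 2*(210 + 7)² = 4739 - 2*217² = 4739 - 2*47089 = 4739 - 1*94178 = 4739 - 94178 = -89439)
(-233673 + P)/(-385637 - 369742) = (-233673 - 89439)/(-385637 - 369742) = -323112/(-755379) = -323112*(-1/755379) = 107704/251793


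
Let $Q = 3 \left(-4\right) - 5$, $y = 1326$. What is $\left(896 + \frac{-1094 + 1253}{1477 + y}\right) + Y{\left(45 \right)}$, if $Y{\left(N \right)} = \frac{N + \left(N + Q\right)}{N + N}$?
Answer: $\frac{226252849}{252270} \approx 896.87$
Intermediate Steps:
$Q = -17$ ($Q = -12 - 5 = -17$)
$Y{\left(N \right)} = \frac{-17 + 2 N}{2 N}$ ($Y{\left(N \right)} = \frac{N + \left(N - 17\right)}{N + N} = \frac{N + \left(-17 + N\right)}{2 N} = \left(-17 + 2 N\right) \frac{1}{2 N} = \frac{-17 + 2 N}{2 N}$)
$\left(896 + \frac{-1094 + 1253}{1477 + y}\right) + Y{\left(45 \right)} = \left(896 + \frac{-1094 + 1253}{1477 + 1326}\right) + \frac{- \frac{17}{2} + 45}{45} = \left(896 + \frac{159}{2803}\right) + \frac{1}{45} \cdot \frac{73}{2} = \left(896 + 159 \cdot \frac{1}{2803}\right) + \frac{73}{90} = \left(896 + \frac{159}{2803}\right) + \frac{73}{90} = \frac{2511647}{2803} + \frac{73}{90} = \frac{226252849}{252270}$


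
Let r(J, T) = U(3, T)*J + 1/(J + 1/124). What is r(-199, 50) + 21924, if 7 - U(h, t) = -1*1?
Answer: 501691976/24675 ≈ 20332.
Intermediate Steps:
U(h, t) = 8 (U(h, t) = 7 - (-1) = 7 - 1*(-1) = 7 + 1 = 8)
r(J, T) = 1/(1/124 + J) + 8*J (r(J, T) = 8*J + 1/(J + 1/124) = 8*J + 1/(1/124 + J) = 1/(1/124 + J) + 8*J)
r(-199, 50) + 21924 = 4*(31 + 2*(-199) + 248*(-199)²)/(1 + 124*(-199)) + 21924 = 4*(31 - 398 + 248*39601)/(1 - 24676) + 21924 = 4*(31 - 398 + 9821048)/(-24675) + 21924 = 4*(-1/24675)*9820681 + 21924 = -39282724/24675 + 21924 = 501691976/24675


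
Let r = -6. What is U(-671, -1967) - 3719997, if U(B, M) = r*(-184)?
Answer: -3718893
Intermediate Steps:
U(B, M) = 1104 (U(B, M) = -6*(-184) = 1104)
U(-671, -1967) - 3719997 = 1104 - 3719997 = -3718893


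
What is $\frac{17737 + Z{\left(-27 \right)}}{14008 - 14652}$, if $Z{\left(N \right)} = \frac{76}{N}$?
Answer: $- \frac{478823}{17388} \approx -27.538$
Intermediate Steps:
$\frac{17737 + Z{\left(-27 \right)}}{14008 - 14652} = \frac{17737 + \frac{76}{-27}}{14008 - 14652} = \frac{17737 + 76 \left(- \frac{1}{27}\right)}{-644} = \left(17737 - \frac{76}{27}\right) \left(- \frac{1}{644}\right) = \frac{478823}{27} \left(- \frac{1}{644}\right) = - \frac{478823}{17388}$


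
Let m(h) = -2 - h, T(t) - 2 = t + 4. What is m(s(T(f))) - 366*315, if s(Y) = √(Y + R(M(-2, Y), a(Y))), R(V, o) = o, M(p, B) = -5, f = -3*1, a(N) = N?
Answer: -115292 - √6 ≈ -1.1529e+5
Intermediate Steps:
f = -3
T(t) = 6 + t (T(t) = 2 + (t + 4) = 2 + (4 + t) = 6 + t)
s(Y) = √2*√Y (s(Y) = √(Y + Y) = √(2*Y) = √2*√Y)
m(s(T(f))) - 366*315 = (-2 - √2*√(6 - 3)) - 366*315 = (-2 - √2*√3) - 115290 = (-2 - √6) - 115290 = -115292 - √6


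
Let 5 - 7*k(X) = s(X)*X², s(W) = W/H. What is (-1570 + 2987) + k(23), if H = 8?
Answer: 67225/56 ≈ 1200.4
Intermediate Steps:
s(W) = W/8
k(X) = 5/7 - X³/56 (k(X) = 5/7 - X/8*X²/7 = 5/7 - X³/56)
(-1570 + 2987) + k(23) = (-1570 + 2987) + (5/7 - 1/56*23³) = 1417 + (5/7 - 1/56*12167) = 1417 + (5/7 - 12167/56) = 1417 - 12127/56 = 67225/56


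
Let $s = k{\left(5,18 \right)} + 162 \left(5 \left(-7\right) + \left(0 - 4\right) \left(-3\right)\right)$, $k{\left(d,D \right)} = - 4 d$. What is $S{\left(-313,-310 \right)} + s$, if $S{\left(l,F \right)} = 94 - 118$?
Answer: $-3770$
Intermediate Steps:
$S{\left(l,F \right)} = -24$
$s = -3746$ ($s = \left(-4\right) 5 + 162 \left(5 \left(-7\right) + \left(0 - 4\right) \left(-3\right)\right) = -20 + 162 \left(-35 - -12\right) = -20 + 162 \left(-35 + 12\right) = -20 + 162 \left(-23\right) = -20 - 3726 = -3746$)
$S{\left(-313,-310 \right)} + s = -24 - 3746 = -3770$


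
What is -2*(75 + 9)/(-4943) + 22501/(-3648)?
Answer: -110609579/18032064 ≈ -6.1340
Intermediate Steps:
-2*(75 + 9)/(-4943) + 22501/(-3648) = -2*84*(-1/4943) + 22501*(-1/3648) = -168*(-1/4943) - 22501/3648 = 168/4943 - 22501/3648 = -110609579/18032064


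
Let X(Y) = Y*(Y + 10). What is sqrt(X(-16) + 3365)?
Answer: sqrt(3461) ≈ 58.830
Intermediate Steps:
X(Y) = Y*(10 + Y)
sqrt(X(-16) + 3365) = sqrt(-16*(10 - 16) + 3365) = sqrt(-16*(-6) + 3365) = sqrt(96 + 3365) = sqrt(3461)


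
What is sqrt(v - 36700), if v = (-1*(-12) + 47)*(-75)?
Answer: 5*I*sqrt(1645) ≈ 202.79*I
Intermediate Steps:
v = -4425 (v = (12 + 47)*(-75) = 59*(-75) = -4425)
sqrt(v - 36700) = sqrt(-4425 - 36700) = sqrt(-41125) = 5*I*sqrt(1645)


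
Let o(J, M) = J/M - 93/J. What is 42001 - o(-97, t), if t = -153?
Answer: 623313203/14841 ≈ 41999.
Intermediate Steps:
o(J, M) = -93/J + J/M
42001 - o(-97, t) = 42001 - (-93/(-97) - 97/(-153)) = 42001 - (-93*(-1/97) - 97*(-1/153)) = 42001 - (93/97 + 97/153) = 42001 - 1*23638/14841 = 42001 - 23638/14841 = 623313203/14841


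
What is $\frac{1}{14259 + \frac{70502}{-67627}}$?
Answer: $\frac{67627}{964222891} \approx 7.0136 \cdot 10^{-5}$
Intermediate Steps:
$\frac{1}{14259 + \frac{70502}{-67627}} = \frac{1}{14259 + 70502 \left(- \frac{1}{67627}\right)} = \frac{1}{14259 - \frac{70502}{67627}} = \frac{1}{\frac{964222891}{67627}} = \frac{67627}{964222891}$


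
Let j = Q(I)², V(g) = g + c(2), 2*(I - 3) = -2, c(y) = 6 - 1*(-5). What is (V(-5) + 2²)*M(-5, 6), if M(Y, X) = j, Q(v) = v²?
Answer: 160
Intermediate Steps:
c(y) = 11 (c(y) = 6 + 5 = 11)
I = 2 (I = 3 + (½)*(-2) = 3 - 1 = 2)
V(g) = 11 + g (V(g) = g + 11 = 11 + g)
j = 16 (j = (2²)² = 4² = 16)
M(Y, X) = 16
(V(-5) + 2²)*M(-5, 6) = ((11 - 5) + 2²)*16 = (6 + 4)*16 = 10*16 = 160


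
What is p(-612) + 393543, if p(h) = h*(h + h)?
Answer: 1142631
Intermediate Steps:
p(h) = 2*h² (p(h) = h*(2*h) = 2*h²)
p(-612) + 393543 = 2*(-612)² + 393543 = 2*374544 + 393543 = 749088 + 393543 = 1142631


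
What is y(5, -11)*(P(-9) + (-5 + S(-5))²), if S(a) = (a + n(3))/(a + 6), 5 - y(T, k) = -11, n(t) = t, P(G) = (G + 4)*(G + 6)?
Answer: 1024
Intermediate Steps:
P(G) = (4 + G)*(6 + G)
y(T, k) = 16 (y(T, k) = 5 - 1*(-11) = 5 + 11 = 16)
S(a) = (3 + a)/(6 + a) (S(a) = (a + 3)/(a + 6) = (3 + a)/(6 + a))
y(5, -11)*(P(-9) + (-5 + S(-5))²) = 16*((24 + (-9)² + 10*(-9)) + (-5 + (3 - 5)/(6 - 5))²) = 16*((24 + 81 - 90) + (-5 - 2/1)²) = 16*(15 + (-5 + 1*(-2))²) = 16*(15 + (-5 - 2)²) = 16*(15 + (-7)²) = 16*(15 + 49) = 16*64 = 1024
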